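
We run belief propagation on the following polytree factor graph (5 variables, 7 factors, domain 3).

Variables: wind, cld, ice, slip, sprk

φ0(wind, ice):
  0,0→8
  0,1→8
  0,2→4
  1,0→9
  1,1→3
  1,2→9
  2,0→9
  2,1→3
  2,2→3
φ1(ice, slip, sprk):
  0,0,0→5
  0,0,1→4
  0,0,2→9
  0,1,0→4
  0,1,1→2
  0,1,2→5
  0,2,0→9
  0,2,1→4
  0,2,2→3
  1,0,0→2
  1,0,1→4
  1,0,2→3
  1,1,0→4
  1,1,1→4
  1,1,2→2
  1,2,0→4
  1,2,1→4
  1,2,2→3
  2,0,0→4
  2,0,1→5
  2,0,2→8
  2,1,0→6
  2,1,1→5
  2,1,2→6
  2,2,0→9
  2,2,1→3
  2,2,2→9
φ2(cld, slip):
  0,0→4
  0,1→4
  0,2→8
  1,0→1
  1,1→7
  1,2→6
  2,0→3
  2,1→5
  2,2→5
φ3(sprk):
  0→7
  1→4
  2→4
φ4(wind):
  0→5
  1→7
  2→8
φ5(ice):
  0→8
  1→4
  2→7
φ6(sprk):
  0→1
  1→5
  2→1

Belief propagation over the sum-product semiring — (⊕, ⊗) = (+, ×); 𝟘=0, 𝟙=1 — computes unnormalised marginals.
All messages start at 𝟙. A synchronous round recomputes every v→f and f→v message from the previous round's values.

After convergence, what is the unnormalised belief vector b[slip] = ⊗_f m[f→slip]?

init: all messages = 𝟙 over 3 values
r1 m[φ0→wind] = [20, 21, 15]
r1 m[φ0→ice] = [26, 14, 16]
r1 m[φ1→ice] = [45, 30, 55]
r1 m[φ1→slip] = [44, 38, 48]
r1 m[φ1→sprk] = [47, 35, 48]
r1 m[φ2→cld] = [16, 14, 13]
r1 m[φ2→slip] = [8, 16, 19]
r1 m[φ3→sprk] = [7, 4, 4]
r1 m[φ4→wind] = [5, 7, 8]
r1 m[φ5→ice] = [8, 4, 7]
r1 m[φ6→sprk] = [1, 5, 1]
r1 m[wind→φ0] = [1, 1, 1]
r1 m[wind→φ4] = [1, 1, 1]
r1 m[cld→φ2] = [1, 1, 1]
r1 m[ice→φ0] = [1, 1, 1]
r1 m[ice→φ1] = [1, 1, 1]
r1 m[ice→φ5] = [1, 1, 1]
r1 m[slip→φ1] = [1, 1, 1]
r1 m[slip→φ2] = [1, 1, 1]
r1 m[sprk→φ1] = [1, 1, 1]
r1 m[sprk→φ3] = [1, 1, 1]
r1 m[sprk→φ6] = [1, 1, 1]
r2 m[φ0→wind] = [20, 21, 15]
r2 m[φ0→ice] = [26, 14, 16]
r2 m[φ1→ice] = [45, 30, 55]
r2 m[φ1→slip] = [44, 38, 48]
r2 m[φ1→sprk] = [47, 35, 48]
r2 m[φ2→cld] = [16, 14, 13]
r2 m[φ2→slip] = [8, 16, 19]
r2 m[φ3→sprk] = [7, 4, 4]
r2 m[φ4→wind] = [5, 7, 8]
r2 m[φ5→ice] = [8, 4, 7]
r2 m[φ6→sprk] = [1, 5, 1]
r2 m[wind→φ0] = [5, 7, 8]
r2 m[wind→φ4] = [20, 21, 15]
r2 m[cld→φ2] = [1, 1, 1]
r2 m[ice→φ0] = [360, 120, 385]
r2 m[ice→φ1] = [208, 56, 112]
r2 m[ice→φ5] = [1170, 420, 880]
r2 m[slip→φ1] = [8, 16, 19]
r2 m[slip→φ2] = [44, 38, 48]
r2 m[sprk→φ1] = [7, 20, 4]
r2 m[sprk→φ3] = [47, 175, 48]
r2 m[sprk→φ6] = [329, 140, 192]
r3 m[φ0→wind] = [5380, 7065, 4755]
r3 m[φ0→ice] = [175, 85, 107]
r3 m[φ1→ice] = [5561, 4984, 6957]
r3 m[φ1→slip] = [55264, 43392, 56768]
r3 m[φ1→sprk] = [99424, 58576, 86872]
r3 m[φ2→cld] = [712, 598, 562]
r3 m[φ2→slip] = [8, 16, 19]
r3 m[φ3→sprk] = [7, 4, 4]
r3 m[φ4→wind] = [5, 7, 8]
r3 m[φ5→ice] = [8, 4, 7]
r3 m[φ6→sprk] = [1, 5, 1]
r3 m[wind→φ0] = [5, 7, 8]
r3 m[wind→φ4] = [20, 21, 15]
r3 m[cld→φ2] = [1, 1, 1]
r3 m[ice→φ0] = [360, 120, 385]
r3 m[ice→φ1] = [208, 56, 112]
r3 m[ice→φ5] = [1170, 420, 880]
r3 m[slip→φ1] = [8, 16, 19]
r3 m[slip→φ2] = [44, 38, 48]
r3 m[sprk→φ1] = [7, 20, 4]
r3 m[sprk→φ3] = [47, 175, 48]
r3 m[sprk→φ6] = [329, 140, 192]
r4 m[φ0→wind] = [5380, 7065, 4755]
r4 m[φ0→ice] = [175, 85, 107]
r4 m[φ1→ice] = [5561, 4984, 6957]
r4 m[φ1→slip] = [55264, 43392, 56768]
r4 m[φ1→sprk] = [99424, 58576, 86872]
r4 m[φ2→cld] = [712, 598, 562]
r4 m[φ2→slip] = [8, 16, 19]
r4 m[φ3→sprk] = [7, 4, 4]
r4 m[φ4→wind] = [5, 7, 8]
r4 m[φ5→ice] = [8, 4, 7]
r4 m[φ6→sprk] = [1, 5, 1]
r4 m[wind→φ0] = [5, 7, 8]
r4 m[wind→φ4] = [5380, 7065, 4755]
r4 m[cld→φ2] = [1, 1, 1]
r4 m[ice→φ0] = [44488, 19936, 48699]
r4 m[ice→φ1] = [1400, 340, 749]
r4 m[ice→φ5] = [973175, 423640, 744399]
r4 m[slip→φ1] = [8, 16, 19]
r4 m[slip→φ2] = [55264, 43392, 56768]
r4 m[sprk→φ1] = [7, 20, 4]
r4 m[sprk→φ3] = [99424, 292880, 86872]
r4 m[sprk→φ6] = [695968, 234304, 347488]
r5 m[φ0→wind] = [710188, 898491, 606297]
r5 m[φ0→ice] = [175, 85, 107]
r5 m[φ1→ice] = [5561, 4984, 6957]
r5 m[φ1→slip] = [367280, 286974, 376891]
r5 m[φ1→sprk] = [661991, 387053, 578939]
r5 m[φ2→cld] = [848768, 699616, 666592]
r5 m[φ2→slip] = [8, 16, 19]
r5 m[φ3→sprk] = [7, 4, 4]
r5 m[φ4→wind] = [5, 7, 8]
r5 m[φ5→ice] = [8, 4, 7]
r5 m[φ6→sprk] = [1, 5, 1]
r5 m[wind→φ0] = [5, 7, 8]
r5 m[wind→φ4] = [5380, 7065, 4755]
r5 m[cld→φ2] = [1, 1, 1]
r5 m[ice→φ0] = [44488, 19936, 48699]
r5 m[ice→φ1] = [1400, 340, 749]
r5 m[ice→φ5] = [973175, 423640, 744399]
r5 m[slip→φ1] = [8, 16, 19]
r5 m[slip→φ2] = [55264, 43392, 56768]
r5 m[sprk→φ1] = [7, 20, 4]
r5 m[sprk→φ3] = [99424, 292880, 86872]
r5 m[sprk→φ6] = [695968, 234304, 347488]
r6 m[φ0→wind] = [710188, 898491, 606297]
r6 m[φ0→ice] = [175, 85, 107]
r6 m[φ1→ice] = [5561, 4984, 6957]
r6 m[φ1→slip] = [367280, 286974, 376891]
r6 m[φ1→sprk] = [661991, 387053, 578939]
r6 m[φ2→cld] = [848768, 699616, 666592]
r6 m[φ2→slip] = [8, 16, 19]
r6 m[φ3→sprk] = [7, 4, 4]
r6 m[φ4→wind] = [5, 7, 8]
r6 m[φ5→ice] = [8, 4, 7]
r6 m[φ6→sprk] = [1, 5, 1]
r6 m[wind→φ0] = [5, 7, 8]
r6 m[wind→φ4] = [710188, 898491, 606297]
r6 m[cld→φ2] = [1, 1, 1]
r6 m[ice→φ0] = [44488, 19936, 48699]
r6 m[ice→φ1] = [1400, 340, 749]
r6 m[ice→φ5] = [973175, 423640, 744399]
r6 m[slip→φ1] = [8, 16, 19]
r6 m[slip→φ2] = [367280, 286974, 376891]
r6 m[sprk→φ1] = [7, 20, 4]
r6 m[sprk→φ3] = [661991, 1935265, 578939]
r6 m[sprk→φ6] = [4633937, 1548212, 2315756]
r7 m[φ0→wind] = [710188, 898491, 606297]
r7 m[φ0→ice] = [175, 85, 107]
r7 m[φ1→ice] = [5561, 4984, 6957]
r7 m[φ1→slip] = [367280, 286974, 376891]
r7 m[φ1→sprk] = [661991, 387053, 578939]
r7 m[φ2→cld] = [5632144, 4637444, 4421165]
r7 m[φ2→slip] = [8, 16, 19]
r7 m[φ3→sprk] = [7, 4, 4]
r7 m[φ4→wind] = [5, 7, 8]
r7 m[φ5→ice] = [8, 4, 7]
r7 m[φ6→sprk] = [1, 5, 1]
r7 m[wind→φ0] = [5, 7, 8]
r7 m[wind→φ4] = [710188, 898491, 606297]
r7 m[cld→φ2] = [1, 1, 1]
r7 m[ice→φ0] = [44488, 19936, 48699]
r7 m[ice→φ1] = [1400, 340, 749]
r7 m[ice→φ5] = [973175, 423640, 744399]
r7 m[slip→φ1] = [8, 16, 19]
r7 m[slip→φ2] = [367280, 286974, 376891]
r7 m[sprk→φ1] = [7, 20, 4]
r7 m[sprk→φ3] = [661991, 1935265, 578939]
r7 m[sprk→φ6] = [4633937, 1548212, 2315756]
r8 m[φ0→wind] = [710188, 898491, 606297]
r8 m[φ0→ice] = [175, 85, 107]
r8 m[φ1→ice] = [5561, 4984, 6957]
r8 m[φ1→slip] = [367280, 286974, 376891]
r8 m[φ1→sprk] = [661991, 387053, 578939]
r8 m[φ2→cld] = [5632144, 4637444, 4421165]
r8 m[φ2→slip] = [8, 16, 19]
r8 m[φ3→sprk] = [7, 4, 4]
r8 m[φ4→wind] = [5, 7, 8]
r8 m[φ5→ice] = [8, 4, 7]
r8 m[φ6→sprk] = [1, 5, 1]
r8 m[wind→φ0] = [5, 7, 8]
r8 m[wind→φ4] = [710188, 898491, 606297]
r8 m[cld→φ2] = [1, 1, 1]
r8 m[ice→φ0] = [44488, 19936, 48699]
r8 m[ice→φ1] = [1400, 340, 749]
r8 m[ice→φ5] = [973175, 423640, 744399]
r8 m[slip→φ1] = [8, 16, 19]
r8 m[slip→φ2] = [367280, 286974, 376891]
r8 m[sprk→φ1] = [7, 20, 4]
r8 m[sprk→φ3] = [661991, 1935265, 578939]
r8 m[sprk→φ6] = [4633937, 1548212, 2315756]
fixed point reached at round 8
b[slip] = ⊗ incoming = [2938240, 4591584, 7160929]

b[slip] = [2938240, 4591584, 7160929]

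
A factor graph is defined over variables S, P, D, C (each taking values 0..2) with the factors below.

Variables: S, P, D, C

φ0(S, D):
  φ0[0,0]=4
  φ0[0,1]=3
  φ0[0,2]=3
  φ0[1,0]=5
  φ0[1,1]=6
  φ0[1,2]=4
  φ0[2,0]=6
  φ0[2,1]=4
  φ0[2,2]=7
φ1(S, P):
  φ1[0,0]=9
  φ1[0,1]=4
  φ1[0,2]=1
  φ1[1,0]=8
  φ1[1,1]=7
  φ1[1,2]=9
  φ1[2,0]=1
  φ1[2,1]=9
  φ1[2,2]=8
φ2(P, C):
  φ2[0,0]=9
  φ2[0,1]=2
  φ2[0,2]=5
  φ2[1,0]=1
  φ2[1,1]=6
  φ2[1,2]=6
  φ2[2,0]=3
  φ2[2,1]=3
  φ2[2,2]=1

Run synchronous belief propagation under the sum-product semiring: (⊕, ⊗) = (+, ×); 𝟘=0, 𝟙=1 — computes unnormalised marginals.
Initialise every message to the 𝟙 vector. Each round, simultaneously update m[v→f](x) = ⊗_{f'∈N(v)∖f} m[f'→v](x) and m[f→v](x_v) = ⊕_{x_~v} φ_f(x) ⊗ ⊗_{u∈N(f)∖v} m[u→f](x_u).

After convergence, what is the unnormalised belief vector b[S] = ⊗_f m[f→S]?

b[S] = [2030, 4230, 3213]

init: all messages = 𝟙 over 3 values
r1 m[φ0→S] = [10, 15, 17]
r1 m[φ0→D] = [15, 13, 14]
r1 m[φ1→S] = [14, 24, 18]
r1 m[φ1→P] = [18, 20, 18]
r1 m[φ2→P] = [16, 13, 7]
r1 m[φ2→C] = [13, 11, 12]
r1 m[S→φ0] = [1, 1, 1]
r1 m[S→φ1] = [1, 1, 1]
r1 m[P→φ1] = [1, 1, 1]
r1 m[P→φ2] = [1, 1, 1]
r1 m[D→φ0] = [1, 1, 1]
r1 m[C→φ2] = [1, 1, 1]
r2 m[φ0→S] = [10, 15, 17]
r2 m[φ0→D] = [15, 13, 14]
r2 m[φ1→S] = [14, 24, 18]
r2 m[φ1→P] = [18, 20, 18]
r2 m[φ2→P] = [16, 13, 7]
r2 m[φ2→C] = [13, 11, 12]
r2 m[S→φ0] = [14, 24, 18]
r2 m[S→φ1] = [10, 15, 17]
r2 m[P→φ1] = [16, 13, 7]
r2 m[P→φ2] = [18, 20, 18]
r2 m[D→φ0] = [1, 1, 1]
r2 m[C→φ2] = [1, 1, 1]
r3 m[φ0→S] = [10, 15, 17]
r3 m[φ0→D] = [284, 258, 264]
r3 m[φ1→S] = [203, 282, 189]
r3 m[φ1→P] = [227, 298, 281]
r3 m[φ2→P] = [16, 13, 7]
r3 m[φ2→C] = [236, 210, 228]
r3 m[S→φ0] = [14, 24, 18]
r3 m[S→φ1] = [10, 15, 17]
r3 m[P→φ1] = [16, 13, 7]
r3 m[P→φ2] = [18, 20, 18]
r3 m[D→φ0] = [1, 1, 1]
r3 m[C→φ2] = [1, 1, 1]
r4 m[φ0→S] = [10, 15, 17]
r4 m[φ0→D] = [284, 258, 264]
r4 m[φ1→S] = [203, 282, 189]
r4 m[φ1→P] = [227, 298, 281]
r4 m[φ2→P] = [16, 13, 7]
r4 m[φ2→C] = [236, 210, 228]
r4 m[S→φ0] = [203, 282, 189]
r4 m[S→φ1] = [10, 15, 17]
r4 m[P→φ1] = [16, 13, 7]
r4 m[P→φ2] = [227, 298, 281]
r4 m[D→φ0] = [1, 1, 1]
r4 m[C→φ2] = [1, 1, 1]
r5 m[φ0→S] = [10, 15, 17]
r5 m[φ0→D] = [3356, 3057, 3060]
r5 m[φ1→S] = [203, 282, 189]
r5 m[φ1→P] = [227, 298, 281]
r5 m[φ2→P] = [16, 13, 7]
r5 m[φ2→C] = [3184, 3085, 3204]
r5 m[S→φ0] = [203, 282, 189]
r5 m[S→φ1] = [10, 15, 17]
r5 m[P→φ1] = [16, 13, 7]
r5 m[P→φ2] = [227, 298, 281]
r5 m[D→φ0] = [1, 1, 1]
r5 m[C→φ2] = [1, 1, 1]
r6 m[φ0→S] = [10, 15, 17]
r6 m[φ0→D] = [3356, 3057, 3060]
r6 m[φ1→S] = [203, 282, 189]
r6 m[φ1→P] = [227, 298, 281]
r6 m[φ2→P] = [16, 13, 7]
r6 m[φ2→C] = [3184, 3085, 3204]
r6 m[S→φ0] = [203, 282, 189]
r6 m[S→φ1] = [10, 15, 17]
r6 m[P→φ1] = [16, 13, 7]
r6 m[P→φ2] = [227, 298, 281]
r6 m[D→φ0] = [1, 1, 1]
r6 m[C→φ2] = [1, 1, 1]
fixed point reached at round 6
b[S] = ⊗ incoming = [2030, 4230, 3213]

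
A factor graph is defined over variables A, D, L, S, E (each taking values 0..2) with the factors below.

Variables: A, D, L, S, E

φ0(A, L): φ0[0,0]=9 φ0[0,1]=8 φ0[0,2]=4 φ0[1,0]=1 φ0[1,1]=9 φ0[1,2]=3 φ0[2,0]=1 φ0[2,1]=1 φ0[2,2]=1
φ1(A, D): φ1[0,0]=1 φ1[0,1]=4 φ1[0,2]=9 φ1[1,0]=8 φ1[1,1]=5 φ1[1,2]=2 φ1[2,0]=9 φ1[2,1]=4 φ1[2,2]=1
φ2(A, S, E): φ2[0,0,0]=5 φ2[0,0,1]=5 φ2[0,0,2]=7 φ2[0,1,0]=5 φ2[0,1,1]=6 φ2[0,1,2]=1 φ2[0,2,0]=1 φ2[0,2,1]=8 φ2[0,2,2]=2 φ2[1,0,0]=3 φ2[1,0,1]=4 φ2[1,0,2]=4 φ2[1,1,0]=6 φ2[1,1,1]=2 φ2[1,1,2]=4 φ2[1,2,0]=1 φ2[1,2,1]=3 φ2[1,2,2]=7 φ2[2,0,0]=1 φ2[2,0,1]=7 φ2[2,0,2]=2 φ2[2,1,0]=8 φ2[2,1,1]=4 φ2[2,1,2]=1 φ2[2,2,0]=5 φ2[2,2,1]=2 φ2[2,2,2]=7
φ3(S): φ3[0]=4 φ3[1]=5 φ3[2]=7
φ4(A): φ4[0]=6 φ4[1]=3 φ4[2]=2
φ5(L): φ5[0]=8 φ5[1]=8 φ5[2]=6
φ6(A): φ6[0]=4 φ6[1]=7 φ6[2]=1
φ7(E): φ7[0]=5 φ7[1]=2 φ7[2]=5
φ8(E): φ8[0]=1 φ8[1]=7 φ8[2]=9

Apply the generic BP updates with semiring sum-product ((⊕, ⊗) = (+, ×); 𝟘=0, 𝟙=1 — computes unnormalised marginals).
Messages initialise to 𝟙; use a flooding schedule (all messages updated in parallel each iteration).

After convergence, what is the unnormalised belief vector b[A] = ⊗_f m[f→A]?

init: all messages = 𝟙 over 3 values
r1 m[φ0→A] = [21, 13, 3]
r1 m[φ0→L] = [11, 18, 8]
r1 m[φ1→A] = [14, 15, 14]
r1 m[φ1→D] = [18, 13, 12]
r1 m[φ2→A] = [40, 34, 37]
r1 m[φ2→S] = [38, 37, 36]
r1 m[φ2→E] = [35, 41, 35]
r1 m[φ3→S] = [4, 5, 7]
r1 m[φ4→A] = [6, 3, 2]
r1 m[φ5→L] = [8, 8, 6]
r1 m[φ6→A] = [4, 7, 1]
r1 m[φ7→E] = [5, 2, 5]
r1 m[φ8→E] = [1, 7, 9]
r1 m[A→φ0] = [1, 1, 1]
r1 m[A→φ1] = [1, 1, 1]
r1 m[A→φ2] = [1, 1, 1]
r1 m[A→φ4] = [1, 1, 1]
r1 m[A→φ6] = [1, 1, 1]
r1 m[D→φ1] = [1, 1, 1]
r1 m[L→φ0] = [1, 1, 1]
r1 m[L→φ5] = [1, 1, 1]
r1 m[S→φ2] = [1, 1, 1]
r1 m[S→φ3] = [1, 1, 1]
r1 m[E→φ2] = [1, 1, 1]
r1 m[E→φ7] = [1, 1, 1]
r1 m[E→φ8] = [1, 1, 1]
r2 m[φ0→A] = [21, 13, 3]
r2 m[φ0→L] = [11, 18, 8]
r2 m[φ1→A] = [14, 15, 14]
r2 m[φ1→D] = [18, 13, 12]
r2 m[φ2→A] = [40, 34, 37]
r2 m[φ2→S] = [38, 37, 36]
r2 m[φ2→E] = [35, 41, 35]
r2 m[φ3→S] = [4, 5, 7]
r2 m[φ4→A] = [6, 3, 2]
r2 m[φ5→L] = [8, 8, 6]
r2 m[φ6→A] = [4, 7, 1]
r2 m[φ7→E] = [5, 2, 5]
r2 m[φ8→E] = [1, 7, 9]
r2 m[A→φ0] = [13440, 10710, 1036]
r2 m[A→φ1] = [20160, 9282, 222]
r2 m[A→φ2] = [7056, 4095, 84]
r2 m[A→φ4] = [47040, 46410, 1554]
r2 m[A→φ6] = [70560, 19890, 3108]
r2 m[D→φ1] = [1, 1, 1]
r2 m[L→φ0] = [8, 8, 6]
r2 m[L→φ5] = [11, 18, 8]
r2 m[S→φ2] = [4, 5, 7]
r2 m[S→φ3] = [38, 37, 36]
r2 m[E→φ2] = [5, 14, 45]
r2 m[E→φ7] = [35, 287, 315]
r2 m[E→φ8] = [175, 82, 175]
r3 m[φ0→A] = [160, 98, 22]
r3 m[φ0→L] = [132706, 204946, 86926]
r3 m[φ1→A] = [14, 15, 14]
r3 m[φ1→D] = [96414, 127938, 200226]
r3 m[φ2→A] = [3859, 4728, 4053]
r3 m[φ2→S] = [3937017, 2073078, 2973894]
r3 m[φ2→E] = [574203, 945609, 684915]
r3 m[φ3→S] = [4, 5, 7]
r3 m[φ4→A] = [6, 3, 2]
r3 m[φ5→L] = [8, 8, 6]
r3 m[φ6→A] = [4, 7, 1]
r3 m[φ7→E] = [5, 2, 5]
r3 m[φ8→E] = [1, 7, 9]
r3 m[A→φ0] = [13440, 10710, 1036]
r3 m[A→φ1] = [20160, 9282, 222]
r3 m[A→φ2] = [7056, 4095, 84]
r3 m[A→φ4] = [47040, 46410, 1554]
r3 m[A→φ6] = [70560, 19890, 3108]
r3 m[D→φ1] = [1, 1, 1]
r3 m[L→φ0] = [8, 8, 6]
r3 m[L→φ5] = [11, 18, 8]
r3 m[S→φ2] = [4, 5, 7]
r3 m[S→φ3] = [38, 37, 36]
r3 m[E→φ2] = [5, 14, 45]
r3 m[E→φ7] = [35, 287, 315]
r3 m[E→φ8] = [175, 82, 175]
r4 m[φ0→A] = [160, 98, 22]
r4 m[φ0→L] = [132706, 204946, 86926]
r4 m[φ1→A] = [14, 15, 14]
r4 m[φ1→D] = [96414, 127938, 200226]
r4 m[φ2→A] = [3859, 4728, 4053]
r4 m[φ2→S] = [3937017, 2073078, 2973894]
r4 m[φ2→E] = [574203, 945609, 684915]
r4 m[φ3→S] = [4, 5, 7]
r4 m[φ4→A] = [6, 3, 2]
r4 m[φ5→L] = [8, 8, 6]
r4 m[φ6→A] = [4, 7, 1]
r4 m[φ7→E] = [5, 2, 5]
r4 m[φ8→E] = [1, 7, 9]
r4 m[A→φ0] = [1296624, 1489320, 113484]
r4 m[A→φ1] = [14818560, 9730224, 178332]
r4 m[A→φ2] = [53760, 30870, 616]
r4 m[A→φ4] = [34576640, 48651120, 1248324]
r4 m[A→φ6] = [51864960, 20850480, 2496648]
r4 m[D→φ1] = [1, 1, 1]
r4 m[L→φ0] = [8, 8, 6]
r4 m[L→φ5] = [132706, 204946, 86926]
r4 m[S→φ2] = [4, 5, 7]
r4 m[S→φ3] = [3937017, 2073078, 2973894]
r4 m[E→φ2] = [5, 14, 45]
r4 m[E→φ7] = [574203, 6619263, 6164235]
r4 m[E→φ8] = [2871015, 1891218, 3424575]
r5 m[φ0→A] = [160, 98, 22]
r5 m[φ0→L] = [13272420, 23890356, 9767940]
r5 m[φ1→A] = [14, 15, 14]
r5 m[φ1→D] = [94265340, 108638688, 153005820]
r5 m[φ2→A] = [3859, 4728, 4053]
r5 m[φ2→S] = [29908858, 15712956, 22529948]
r5 m[φ2→E] = [4356814, 7187642, 5188862]
r5 m[φ3→S] = [4, 5, 7]
r5 m[φ4→A] = [6, 3, 2]
r5 m[φ5→L] = [8, 8, 6]
r5 m[φ6→A] = [4, 7, 1]
r5 m[φ7→E] = [5, 2, 5]
r5 m[φ8→E] = [1, 7, 9]
r5 m[A→φ0] = [1296624, 1489320, 113484]
r5 m[A→φ1] = [14818560, 9730224, 178332]
r5 m[A→φ2] = [53760, 30870, 616]
r5 m[A→φ4] = [34576640, 48651120, 1248324]
r5 m[A→φ6] = [51864960, 20850480, 2496648]
r5 m[D→φ1] = [1, 1, 1]
r5 m[L→φ0] = [8, 8, 6]
r5 m[L→φ5] = [132706, 204946, 86926]
r5 m[S→φ2] = [4, 5, 7]
r5 m[S→φ3] = [3937017, 2073078, 2973894]
r5 m[E→φ2] = [5, 14, 45]
r5 m[E→φ7] = [574203, 6619263, 6164235]
r5 m[E→φ8] = [2871015, 1891218, 3424575]
r6 m[φ0→A] = [160, 98, 22]
r6 m[φ0→L] = [13272420, 23890356, 9767940]
r6 m[φ1→A] = [14, 15, 14]
r6 m[φ1→D] = [94265340, 108638688, 153005820]
r6 m[φ2→A] = [3859, 4728, 4053]
r6 m[φ2→S] = [29908858, 15712956, 22529948]
r6 m[φ2→E] = [4356814, 7187642, 5188862]
r6 m[φ3→S] = [4, 5, 7]
r6 m[φ4→A] = [6, 3, 2]
r6 m[φ5→L] = [8, 8, 6]
r6 m[φ6→A] = [4, 7, 1]
r6 m[φ7→E] = [5, 2, 5]
r6 m[φ8→E] = [1, 7, 9]
r6 m[A→φ0] = [1296624, 1489320, 113484]
r6 m[A→φ1] = [14818560, 9730224, 178332]
r6 m[A→φ2] = [53760, 30870, 616]
r6 m[A→φ4] = [34576640, 48651120, 1248324]
r6 m[A→φ6] = [51864960, 20850480, 2496648]
r6 m[D→φ1] = [1, 1, 1]
r6 m[L→φ0] = [8, 8, 6]
r6 m[L→φ5] = [13272420, 23890356, 9767940]
r6 m[S→φ2] = [4, 5, 7]
r6 m[S→φ3] = [29908858, 15712956, 22529948]
r6 m[E→φ2] = [5, 14, 45]
r6 m[E→φ7] = [4356814, 50313494, 46699758]
r6 m[E→φ8] = [21784070, 14375284, 25944310]
r7 m[φ0→A] = [160, 98, 22]
r7 m[φ0→L] = [13272420, 23890356, 9767940]
r7 m[φ1→A] = [14, 15, 14]
r7 m[φ1→D] = [94265340, 108638688, 153005820]
r7 m[φ2→A] = [3859, 4728, 4053]
r7 m[φ2→S] = [29908858, 15712956, 22529948]
r7 m[φ2→E] = [4356814, 7187642, 5188862]
r7 m[φ3→S] = [4, 5, 7]
r7 m[φ4→A] = [6, 3, 2]
r7 m[φ5→L] = [8, 8, 6]
r7 m[φ6→A] = [4, 7, 1]
r7 m[φ7→E] = [5, 2, 5]
r7 m[φ8→E] = [1, 7, 9]
r7 m[A→φ0] = [1296624, 1489320, 113484]
r7 m[A→φ1] = [14818560, 9730224, 178332]
r7 m[A→φ2] = [53760, 30870, 616]
r7 m[A→φ4] = [34576640, 48651120, 1248324]
r7 m[A→φ6] = [51864960, 20850480, 2496648]
r7 m[D→φ1] = [1, 1, 1]
r7 m[L→φ0] = [8, 8, 6]
r7 m[L→φ5] = [13272420, 23890356, 9767940]
r7 m[S→φ2] = [4, 5, 7]
r7 m[S→φ3] = [29908858, 15712956, 22529948]
r7 m[E→φ2] = [5, 14, 45]
r7 m[E→φ7] = [4356814, 50313494, 46699758]
r7 m[E→φ8] = [21784070, 14375284, 25944310]
fixed point reached at round 7
b[A] = ⊗ incoming = [207459840, 145953360, 2496648]

b[A] = [207459840, 145953360, 2496648]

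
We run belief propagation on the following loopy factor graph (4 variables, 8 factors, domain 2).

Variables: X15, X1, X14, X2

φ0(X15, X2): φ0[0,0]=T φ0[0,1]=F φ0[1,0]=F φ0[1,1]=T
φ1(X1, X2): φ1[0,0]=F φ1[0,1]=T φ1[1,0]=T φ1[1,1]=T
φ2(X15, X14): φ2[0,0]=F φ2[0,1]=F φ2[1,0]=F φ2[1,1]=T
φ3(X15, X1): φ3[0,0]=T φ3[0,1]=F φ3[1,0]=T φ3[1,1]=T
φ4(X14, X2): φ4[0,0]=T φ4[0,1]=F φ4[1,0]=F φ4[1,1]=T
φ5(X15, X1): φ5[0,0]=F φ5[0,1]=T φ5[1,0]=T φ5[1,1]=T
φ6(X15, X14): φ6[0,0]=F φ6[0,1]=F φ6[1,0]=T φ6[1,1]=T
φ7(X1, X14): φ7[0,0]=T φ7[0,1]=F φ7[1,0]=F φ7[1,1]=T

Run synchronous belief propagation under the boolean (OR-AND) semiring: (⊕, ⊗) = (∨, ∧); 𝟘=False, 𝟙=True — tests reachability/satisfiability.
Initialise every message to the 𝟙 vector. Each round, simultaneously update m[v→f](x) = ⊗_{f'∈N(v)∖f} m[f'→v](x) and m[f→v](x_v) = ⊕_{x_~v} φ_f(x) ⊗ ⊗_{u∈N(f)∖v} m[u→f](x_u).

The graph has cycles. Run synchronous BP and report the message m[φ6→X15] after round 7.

init: all messages = 𝟙 over 2 values
r1 m[φ0→X15] = [T, T]
r1 m[φ0→X2] = [T, T]
r1 m[φ1→X1] = [T, T]
r1 m[φ1→X2] = [T, T]
r1 m[φ2→X15] = [F, T]
r1 m[φ2→X14] = [F, T]
r1 m[φ3→X15] = [T, T]
r1 m[φ3→X1] = [T, T]
r1 m[φ4→X14] = [T, T]
r1 m[φ4→X2] = [T, T]
r1 m[φ5→X15] = [T, T]
r1 m[φ5→X1] = [T, T]
r1 m[φ6→X15] = [F, T]
r1 m[φ6→X14] = [T, T]
r1 m[φ7→X1] = [T, T]
r1 m[φ7→X14] = [T, T]
r1 m[X15→φ0] = [T, T]
r1 m[X15→φ2] = [T, T]
r1 m[X15→φ3] = [T, T]
r1 m[X15→φ5] = [T, T]
r1 m[X15→φ6] = [T, T]
r1 m[X1→φ1] = [T, T]
r1 m[X1→φ3] = [T, T]
r1 m[X1→φ5] = [T, T]
r1 m[X1→φ7] = [T, T]
r1 m[X14→φ2] = [T, T]
r1 m[X14→φ4] = [T, T]
r1 m[X14→φ6] = [T, T]
r1 m[X14→φ7] = [T, T]
r1 m[X2→φ0] = [T, T]
r1 m[X2→φ1] = [T, T]
r1 m[X2→φ4] = [T, T]
r2 m[φ0→X15] = [T, T]
r2 m[φ0→X2] = [T, T]
r2 m[φ1→X1] = [T, T]
r2 m[φ1→X2] = [T, T]
r2 m[φ2→X15] = [F, T]
r2 m[φ2→X14] = [F, T]
r2 m[φ3→X15] = [T, T]
r2 m[φ3→X1] = [T, T]
r2 m[φ4→X14] = [T, T]
r2 m[φ4→X2] = [T, T]
r2 m[φ5→X15] = [T, T]
r2 m[φ5→X1] = [T, T]
r2 m[φ6→X15] = [F, T]
r2 m[φ6→X14] = [T, T]
r2 m[φ7→X1] = [T, T]
r2 m[φ7→X14] = [T, T]
r2 m[X15→φ0] = [F, T]
r2 m[X15→φ2] = [F, T]
r2 m[X15→φ3] = [F, T]
r2 m[X15→φ5] = [F, T]
r2 m[X15→φ6] = [F, T]
r2 m[X1→φ1] = [T, T]
r2 m[X1→φ3] = [T, T]
r2 m[X1→φ5] = [T, T]
r2 m[X1→φ7] = [T, T]
r2 m[X14→φ2] = [T, T]
r2 m[X14→φ4] = [F, T]
r2 m[X14→φ6] = [F, T]
r2 m[X14→φ7] = [F, T]
r2 m[X2→φ0] = [T, T]
r2 m[X2→φ1] = [T, T]
r2 m[X2→φ4] = [T, T]
r3 m[φ0→X15] = [T, T]
r3 m[φ0→X2] = [F, T]
r3 m[φ1→X1] = [T, T]
r3 m[φ1→X2] = [T, T]
r3 m[φ2→X15] = [F, T]
r3 m[φ2→X14] = [F, T]
r3 m[φ3→X15] = [T, T]
r3 m[φ3→X1] = [T, T]
r3 m[φ4→X14] = [T, T]
r3 m[φ4→X2] = [F, T]
r3 m[φ5→X15] = [T, T]
r3 m[φ5→X1] = [T, T]
r3 m[φ6→X15] = [F, T]
r3 m[φ6→X14] = [T, T]
r3 m[φ7→X1] = [F, T]
r3 m[φ7→X14] = [T, T]
r3 m[X15→φ0] = [F, T]
r3 m[X15→φ2] = [F, T]
r3 m[X15→φ3] = [F, T]
r3 m[X15→φ5] = [F, T]
r3 m[X15→φ6] = [F, T]
r3 m[X1→φ1] = [T, T]
r3 m[X1→φ3] = [T, T]
r3 m[X1→φ5] = [T, T]
r3 m[X1→φ7] = [T, T]
r3 m[X14→φ2] = [T, T]
r3 m[X14→φ4] = [F, T]
r3 m[X14→φ6] = [F, T]
r3 m[X14→φ7] = [F, T]
r3 m[X2→φ0] = [T, T]
r3 m[X2→φ1] = [T, T]
r3 m[X2→φ4] = [T, T]
r4 m[φ0→X15] = [T, T]
r4 m[φ0→X2] = [F, T]
r4 m[φ1→X1] = [T, T]
r4 m[φ1→X2] = [T, T]
r4 m[φ2→X15] = [F, T]
r4 m[φ2→X14] = [F, T]
r4 m[φ3→X15] = [T, T]
r4 m[φ3→X1] = [T, T]
r4 m[φ4→X14] = [T, T]
r4 m[φ4→X2] = [F, T]
r4 m[φ5→X15] = [T, T]
r4 m[φ5→X1] = [T, T]
r4 m[φ6→X15] = [F, T]
r4 m[φ6→X14] = [T, T]
r4 m[φ7→X1] = [F, T]
r4 m[φ7→X14] = [T, T]
r4 m[X15→φ0] = [F, T]
r4 m[X15→φ2] = [F, T]
r4 m[X15→φ3] = [F, T]
r4 m[X15→φ5] = [F, T]
r4 m[X15→φ6] = [F, T]
r4 m[X1→φ1] = [F, T]
r4 m[X1→φ3] = [F, T]
r4 m[X1→φ5] = [F, T]
r4 m[X1→φ7] = [T, T]
r4 m[X14→φ2] = [T, T]
r4 m[X14→φ4] = [F, T]
r4 m[X14→φ6] = [F, T]
r4 m[X14→φ7] = [F, T]
r4 m[X2→φ0] = [F, T]
r4 m[X2→φ1] = [F, T]
r4 m[X2→φ4] = [F, T]
r5 m[φ0→X15] = [F, T]
r5 m[φ0→X2] = [F, T]
r5 m[φ1→X1] = [T, T]
r5 m[φ1→X2] = [T, T]
r5 m[φ2→X15] = [F, T]
r5 m[φ2→X14] = [F, T]
r5 m[φ3→X15] = [F, T]
r5 m[φ3→X1] = [T, T]
r5 m[φ4→X14] = [F, T]
r5 m[φ4→X2] = [F, T]
r5 m[φ5→X15] = [T, T]
r5 m[φ5→X1] = [T, T]
r5 m[φ6→X15] = [F, T]
r5 m[φ6→X14] = [T, T]
r5 m[φ7→X1] = [F, T]
r5 m[φ7→X14] = [T, T]
r5 m[X15→φ0] = [F, T]
r5 m[X15→φ2] = [F, T]
r5 m[X15→φ3] = [F, T]
r5 m[X15→φ5] = [F, T]
r5 m[X15→φ6] = [F, T]
r5 m[X1→φ1] = [F, T]
r5 m[X1→φ3] = [F, T]
r5 m[X1→φ5] = [F, T]
r5 m[X1→φ7] = [T, T]
r5 m[X14→φ2] = [T, T]
r5 m[X14→φ4] = [F, T]
r5 m[X14→φ6] = [F, T]
r5 m[X14→φ7] = [F, T]
r5 m[X2→φ0] = [F, T]
r5 m[X2→φ1] = [F, T]
r5 m[X2→φ4] = [F, T]
r6 m[φ0→X15] = [F, T]
r6 m[φ0→X2] = [F, T]
r6 m[φ1→X1] = [T, T]
r6 m[φ1→X2] = [T, T]
r6 m[φ2→X15] = [F, T]
r6 m[φ2→X14] = [F, T]
r6 m[φ3→X15] = [F, T]
r6 m[φ3→X1] = [T, T]
r6 m[φ4→X14] = [F, T]
r6 m[φ4→X2] = [F, T]
r6 m[φ5→X15] = [T, T]
r6 m[φ5→X1] = [T, T]
r6 m[φ6→X15] = [F, T]
r6 m[φ6→X14] = [T, T]
r6 m[φ7→X1] = [F, T]
r6 m[φ7→X14] = [T, T]
r6 m[X15→φ0] = [F, T]
r6 m[X15→φ2] = [F, T]
r6 m[X15→φ3] = [F, T]
r6 m[X15→φ5] = [F, T]
r6 m[X15→φ6] = [F, T]
r6 m[X1→φ1] = [F, T]
r6 m[X1→φ3] = [F, T]
r6 m[X1→φ5] = [F, T]
r6 m[X1→φ7] = [T, T]
r6 m[X14→φ2] = [F, T]
r6 m[X14→φ4] = [F, T]
r6 m[X14→φ6] = [F, T]
r6 m[X14→φ7] = [F, T]
r6 m[X2→φ0] = [F, T]
r6 m[X2→φ1] = [F, T]
r6 m[X2→φ4] = [F, T]
r7 m[φ0→X15] = [F, T]
r7 m[φ0→X2] = [F, T]
r7 m[φ1→X1] = [T, T]
r7 m[φ1→X2] = [T, T]
r7 m[φ2→X15] = [F, T]
r7 m[φ2→X14] = [F, T]
r7 m[φ3→X15] = [F, T]
r7 m[φ3→X1] = [T, T]
r7 m[φ4→X14] = [F, T]
r7 m[φ4→X2] = [F, T]
r7 m[φ5→X15] = [T, T]
r7 m[φ5→X1] = [T, T]
r7 m[φ6→X15] = [F, T]
r7 m[φ6→X14] = [T, T]
r7 m[φ7→X1] = [F, T]
r7 m[φ7→X14] = [T, T]
r7 m[X15→φ0] = [F, T]
r7 m[X15→φ2] = [F, T]
r7 m[X15→φ3] = [F, T]
r7 m[X15→φ5] = [F, T]
r7 m[X15→φ6] = [F, T]
r7 m[X1→φ1] = [F, T]
r7 m[X1→φ3] = [F, T]
r7 m[X1→φ5] = [F, T]
r7 m[X1→φ7] = [T, T]
r7 m[X14→φ2] = [F, T]
r7 m[X14→φ4] = [F, T]
r7 m[X14→φ6] = [F, T]
r7 m[X14→φ7] = [F, T]
r7 m[X2→φ0] = [F, T]
r7 m[X2→φ1] = [F, T]
r7 m[X2→φ4] = [F, T]
fixed point reached at round 7

message @ round 7 = [F, T]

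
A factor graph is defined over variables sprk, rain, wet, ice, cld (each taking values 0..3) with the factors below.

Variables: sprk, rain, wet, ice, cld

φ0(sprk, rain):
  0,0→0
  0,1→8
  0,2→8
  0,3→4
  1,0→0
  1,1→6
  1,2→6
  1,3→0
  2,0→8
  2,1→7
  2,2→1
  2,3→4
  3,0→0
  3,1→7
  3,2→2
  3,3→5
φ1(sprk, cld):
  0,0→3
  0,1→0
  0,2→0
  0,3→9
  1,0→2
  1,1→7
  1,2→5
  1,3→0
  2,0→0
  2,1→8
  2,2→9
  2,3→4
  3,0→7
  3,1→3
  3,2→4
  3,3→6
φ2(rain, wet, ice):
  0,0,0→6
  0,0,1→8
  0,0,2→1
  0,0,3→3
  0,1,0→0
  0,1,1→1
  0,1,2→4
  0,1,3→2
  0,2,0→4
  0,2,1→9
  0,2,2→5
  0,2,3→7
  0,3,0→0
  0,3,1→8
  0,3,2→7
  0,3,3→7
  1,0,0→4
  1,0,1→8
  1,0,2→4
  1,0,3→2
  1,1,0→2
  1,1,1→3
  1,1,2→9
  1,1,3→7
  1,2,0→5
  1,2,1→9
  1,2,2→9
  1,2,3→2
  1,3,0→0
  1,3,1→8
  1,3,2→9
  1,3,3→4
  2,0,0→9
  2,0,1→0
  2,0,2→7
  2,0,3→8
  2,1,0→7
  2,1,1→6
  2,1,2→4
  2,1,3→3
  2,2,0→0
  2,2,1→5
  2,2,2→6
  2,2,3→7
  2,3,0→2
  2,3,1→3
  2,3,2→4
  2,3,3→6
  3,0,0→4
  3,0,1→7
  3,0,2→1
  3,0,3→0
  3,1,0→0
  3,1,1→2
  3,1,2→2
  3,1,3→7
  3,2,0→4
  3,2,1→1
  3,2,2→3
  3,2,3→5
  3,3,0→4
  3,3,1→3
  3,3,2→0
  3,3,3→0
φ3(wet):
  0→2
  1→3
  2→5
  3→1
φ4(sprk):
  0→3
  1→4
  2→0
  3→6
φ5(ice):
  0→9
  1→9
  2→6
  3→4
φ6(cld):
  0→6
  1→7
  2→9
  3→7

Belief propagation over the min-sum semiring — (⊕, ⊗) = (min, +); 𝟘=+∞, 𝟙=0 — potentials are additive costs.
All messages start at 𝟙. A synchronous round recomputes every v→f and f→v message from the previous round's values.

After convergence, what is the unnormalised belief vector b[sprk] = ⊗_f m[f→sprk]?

init: all messages = 𝟙 over 4 values
r1 m[φ0→sprk] = [0, 0, 1, 0]
r1 m[φ0→rain] = [0, 6, 1, 0]
r1 m[φ1→sprk] = [0, 0, 0, 3]
r1 m[φ1→cld] = [0, 0, 0, 0]
r1 m[φ2→rain] = [0, 0, 0, 0]
r1 m[φ2→wet] = [0, 0, 0, 0]
r1 m[φ2→ice] = [0, 0, 0, 0]
r1 m[φ3→wet] = [2, 3, 5, 1]
r1 m[φ4→sprk] = [3, 4, 0, 6]
r1 m[φ5→ice] = [9, 9, 6, 4]
r1 m[φ6→cld] = [6, 7, 9, 7]
r1 m[sprk→φ0] = [0, 0, 0, 0]
r1 m[sprk→φ1] = [0, 0, 0, 0]
r1 m[sprk→φ4] = [0, 0, 0, 0]
r1 m[rain→φ0] = [0, 0, 0, 0]
r1 m[rain→φ2] = [0, 0, 0, 0]
r1 m[wet→φ2] = [0, 0, 0, 0]
r1 m[wet→φ3] = [0, 0, 0, 0]
r1 m[ice→φ2] = [0, 0, 0, 0]
r1 m[ice→φ5] = [0, 0, 0, 0]
r1 m[cld→φ1] = [0, 0, 0, 0]
r1 m[cld→φ6] = [0, 0, 0, 0]
r2 m[φ0→sprk] = [0, 0, 1, 0]
r2 m[φ0→rain] = [0, 6, 1, 0]
r2 m[φ1→sprk] = [0, 0, 0, 3]
r2 m[φ1→cld] = [0, 0, 0, 0]
r2 m[φ2→rain] = [0, 0, 0, 0]
r2 m[φ2→wet] = [0, 0, 0, 0]
r2 m[φ2→ice] = [0, 0, 0, 0]
r2 m[φ3→wet] = [2, 3, 5, 1]
r2 m[φ4→sprk] = [3, 4, 0, 6]
r2 m[φ5→ice] = [9, 9, 6, 4]
r2 m[φ6→cld] = [6, 7, 9, 7]
r2 m[sprk→φ0] = [3, 4, 0, 9]
r2 m[sprk→φ1] = [3, 4, 1, 6]
r2 m[sprk→φ4] = [0, 0, 1, 3]
r2 m[rain→φ0] = [0, 0, 0, 0]
r2 m[rain→φ2] = [0, 6, 1, 0]
r2 m[wet→φ2] = [2, 3, 5, 1]
r2 m[wet→φ3] = [0, 0, 0, 0]
r2 m[ice→φ2] = [9, 9, 6, 4]
r2 m[ice→φ5] = [0, 0, 0, 0]
r2 m[cld→φ1] = [6, 7, 9, 7]
r2 m[cld→φ6] = [0, 0, 0, 0]
r3 m[φ0→sprk] = [0, 0, 1, 0]
r3 m[φ0→rain] = [3, 7, 1, 4]
r3 m[φ1→sprk] = [7, 7, 6, 10]
r3 m[φ1→cld] = [1, 3, 3, 4]
r3 m[φ2→rain] = [9, 8, 10, 5]
r3 m[φ2→wet] = [4, 6, 9, 4]
r3 m[φ2→ice] = [1, 3, 1, 1]
r3 m[φ3→wet] = [2, 3, 5, 1]
r3 m[φ4→sprk] = [3, 4, 0, 6]
r3 m[φ5→ice] = [9, 9, 6, 4]
r3 m[φ6→cld] = [6, 7, 9, 7]
r3 m[sprk→φ0] = [3, 4, 0, 9]
r3 m[sprk→φ1] = [3, 4, 1, 6]
r3 m[sprk→φ4] = [0, 0, 1, 3]
r3 m[rain→φ0] = [0, 0, 0, 0]
r3 m[rain→φ2] = [0, 6, 1, 0]
r3 m[wet→φ2] = [2, 3, 5, 1]
r3 m[wet→φ3] = [0, 0, 0, 0]
r3 m[ice→φ2] = [9, 9, 6, 4]
r3 m[ice→φ5] = [0, 0, 0, 0]
r3 m[cld→φ1] = [6, 7, 9, 7]
r3 m[cld→φ6] = [0, 0, 0, 0]
r4 m[φ0→sprk] = [0, 0, 1, 0]
r4 m[φ0→rain] = [3, 7, 1, 4]
r4 m[φ1→sprk] = [7, 7, 6, 10]
r4 m[φ1→cld] = [1, 3, 3, 4]
r4 m[φ2→rain] = [9, 8, 10, 5]
r4 m[φ2→wet] = [4, 6, 9, 4]
r4 m[φ2→ice] = [1, 3, 1, 1]
r4 m[φ3→wet] = [2, 3, 5, 1]
r4 m[φ4→sprk] = [3, 4, 0, 6]
r4 m[φ5→ice] = [9, 9, 6, 4]
r4 m[φ6→cld] = [6, 7, 9, 7]
r4 m[sprk→φ0] = [10, 11, 6, 16]
r4 m[sprk→φ1] = [3, 4, 1, 6]
r4 m[sprk→φ4] = [7, 7, 7, 10]
r4 m[rain→φ0] = [9, 8, 10, 5]
r4 m[rain→φ2] = [3, 7, 1, 4]
r4 m[wet→φ2] = [2, 3, 5, 1]
r4 m[wet→φ3] = [4, 6, 9, 4]
r4 m[ice→φ2] = [9, 9, 6, 4]
r4 m[ice→φ5] = [1, 3, 1, 1]
r4 m[cld→φ1] = [6, 7, 9, 7]
r4 m[cld→φ6] = [1, 3, 3, 4]
r5 m[φ0→sprk] = [9, 5, 9, 9]
r5 m[φ0→rain] = [10, 13, 7, 10]
r5 m[φ1→sprk] = [7, 7, 6, 10]
r5 m[φ1→cld] = [1, 3, 3, 4]
r5 m[φ2→rain] = [9, 8, 10, 5]
r5 m[φ2→wet] = [8, 8, 10, 8]
r5 m[φ2→ice] = [4, 3, 5, 5]
r5 m[φ3→wet] = [2, 3, 5, 1]
r5 m[φ4→sprk] = [3, 4, 0, 6]
r5 m[φ5→ice] = [9, 9, 6, 4]
r5 m[φ6→cld] = [6, 7, 9, 7]
r5 m[sprk→φ0] = [10, 11, 6, 16]
r5 m[sprk→φ1] = [3, 4, 1, 6]
r5 m[sprk→φ4] = [7, 7, 7, 10]
r5 m[rain→φ0] = [9, 8, 10, 5]
r5 m[rain→φ2] = [3, 7, 1, 4]
r5 m[wet→φ2] = [2, 3, 5, 1]
r5 m[wet→φ3] = [4, 6, 9, 4]
r5 m[ice→φ2] = [9, 9, 6, 4]
r5 m[ice→φ5] = [1, 3, 1, 1]
r5 m[cld→φ1] = [6, 7, 9, 7]
r5 m[cld→φ6] = [1, 3, 3, 4]
r6 m[φ0→sprk] = [9, 5, 9, 9]
r6 m[φ0→rain] = [10, 13, 7, 10]
r6 m[φ1→sprk] = [7, 7, 6, 10]
r6 m[φ1→cld] = [1, 3, 3, 4]
r6 m[φ2→rain] = [9, 8, 10, 5]
r6 m[φ2→wet] = [8, 8, 10, 8]
r6 m[φ2→ice] = [4, 3, 5, 5]
r6 m[φ3→wet] = [2, 3, 5, 1]
r6 m[φ4→sprk] = [3, 4, 0, 6]
r6 m[φ5→ice] = [9, 9, 6, 4]
r6 m[φ6→cld] = [6, 7, 9, 7]
r6 m[sprk→φ0] = [10, 11, 6, 16]
r6 m[sprk→φ1] = [12, 9, 9, 15]
r6 m[sprk→φ4] = [16, 12, 15, 19]
r6 m[rain→φ0] = [9, 8, 10, 5]
r6 m[rain→φ2] = [10, 13, 7, 10]
r6 m[wet→φ2] = [2, 3, 5, 1]
r6 m[wet→φ3] = [8, 8, 10, 8]
r6 m[ice→φ2] = [9, 9, 6, 4]
r6 m[ice→φ5] = [4, 3, 5, 5]
r6 m[cld→φ1] = [6, 7, 9, 7]
r6 m[cld→φ6] = [1, 3, 3, 4]
r7 m[φ0→sprk] = [9, 5, 9, 9]
r7 m[φ0→rain] = [10, 13, 7, 10]
r7 m[φ1→sprk] = [7, 7, 6, 10]
r7 m[φ1→cld] = [9, 12, 12, 9]
r7 m[φ2→rain] = [9, 8, 10, 5]
r7 m[φ2→wet] = [14, 14, 16, 14]
r7 m[φ2→ice] = [10, 9, 11, 11]
r7 m[φ3→wet] = [2, 3, 5, 1]
r7 m[φ4→sprk] = [3, 4, 0, 6]
r7 m[φ5→ice] = [9, 9, 6, 4]
r7 m[φ6→cld] = [6, 7, 9, 7]
r7 m[sprk→φ0] = [10, 11, 6, 16]
r7 m[sprk→φ1] = [12, 9, 9, 15]
r7 m[sprk→φ4] = [16, 12, 15, 19]
r7 m[rain→φ0] = [9, 8, 10, 5]
r7 m[rain→φ2] = [10, 13, 7, 10]
r7 m[wet→φ2] = [2, 3, 5, 1]
r7 m[wet→φ3] = [8, 8, 10, 8]
r7 m[ice→φ2] = [9, 9, 6, 4]
r7 m[ice→φ5] = [4, 3, 5, 5]
r7 m[cld→φ1] = [6, 7, 9, 7]
r7 m[cld→φ6] = [1, 3, 3, 4]
r8 m[φ0→sprk] = [9, 5, 9, 9]
r8 m[φ0→rain] = [10, 13, 7, 10]
r8 m[φ1→sprk] = [7, 7, 6, 10]
r8 m[φ1→cld] = [9, 12, 12, 9]
r8 m[φ2→rain] = [9, 8, 10, 5]
r8 m[φ2→wet] = [14, 14, 16, 14]
r8 m[φ2→ice] = [10, 9, 11, 11]
r8 m[φ3→wet] = [2, 3, 5, 1]
r8 m[φ4→sprk] = [3, 4, 0, 6]
r8 m[φ5→ice] = [9, 9, 6, 4]
r8 m[φ6→cld] = [6, 7, 9, 7]
r8 m[sprk→φ0] = [10, 11, 6, 16]
r8 m[sprk→φ1] = [12, 9, 9, 15]
r8 m[sprk→φ4] = [16, 12, 15, 19]
r8 m[rain→φ0] = [9, 8, 10, 5]
r8 m[rain→φ2] = [10, 13, 7, 10]
r8 m[wet→φ2] = [2, 3, 5, 1]
r8 m[wet→φ3] = [14, 14, 16, 14]
r8 m[ice→φ2] = [9, 9, 6, 4]
r8 m[ice→φ5] = [10, 9, 11, 11]
r8 m[cld→φ1] = [6, 7, 9, 7]
r8 m[cld→φ6] = [9, 12, 12, 9]
r9 m[φ0→sprk] = [9, 5, 9, 9]
r9 m[φ0→rain] = [10, 13, 7, 10]
r9 m[φ1→sprk] = [7, 7, 6, 10]
r9 m[φ1→cld] = [9, 12, 12, 9]
r9 m[φ2→rain] = [9, 8, 10, 5]
r9 m[φ2→wet] = [14, 14, 16, 14]
r9 m[φ2→ice] = [10, 9, 11, 11]
r9 m[φ3→wet] = [2, 3, 5, 1]
r9 m[φ4→sprk] = [3, 4, 0, 6]
r9 m[φ5→ice] = [9, 9, 6, 4]
r9 m[φ6→cld] = [6, 7, 9, 7]
r9 m[sprk→φ0] = [10, 11, 6, 16]
r9 m[sprk→φ1] = [12, 9, 9, 15]
r9 m[sprk→φ4] = [16, 12, 15, 19]
r9 m[rain→φ0] = [9, 8, 10, 5]
r9 m[rain→φ2] = [10, 13, 7, 10]
r9 m[wet→φ2] = [2, 3, 5, 1]
r9 m[wet→φ3] = [14, 14, 16, 14]
r9 m[ice→φ2] = [9, 9, 6, 4]
r9 m[ice→φ5] = [10, 9, 11, 11]
r9 m[cld→φ1] = [6, 7, 9, 7]
r9 m[cld→φ6] = [9, 12, 12, 9]
fixed point reached at round 9
b[sprk] = ⊗ incoming = [19, 16, 15, 25]

b[sprk] = [19, 16, 15, 25]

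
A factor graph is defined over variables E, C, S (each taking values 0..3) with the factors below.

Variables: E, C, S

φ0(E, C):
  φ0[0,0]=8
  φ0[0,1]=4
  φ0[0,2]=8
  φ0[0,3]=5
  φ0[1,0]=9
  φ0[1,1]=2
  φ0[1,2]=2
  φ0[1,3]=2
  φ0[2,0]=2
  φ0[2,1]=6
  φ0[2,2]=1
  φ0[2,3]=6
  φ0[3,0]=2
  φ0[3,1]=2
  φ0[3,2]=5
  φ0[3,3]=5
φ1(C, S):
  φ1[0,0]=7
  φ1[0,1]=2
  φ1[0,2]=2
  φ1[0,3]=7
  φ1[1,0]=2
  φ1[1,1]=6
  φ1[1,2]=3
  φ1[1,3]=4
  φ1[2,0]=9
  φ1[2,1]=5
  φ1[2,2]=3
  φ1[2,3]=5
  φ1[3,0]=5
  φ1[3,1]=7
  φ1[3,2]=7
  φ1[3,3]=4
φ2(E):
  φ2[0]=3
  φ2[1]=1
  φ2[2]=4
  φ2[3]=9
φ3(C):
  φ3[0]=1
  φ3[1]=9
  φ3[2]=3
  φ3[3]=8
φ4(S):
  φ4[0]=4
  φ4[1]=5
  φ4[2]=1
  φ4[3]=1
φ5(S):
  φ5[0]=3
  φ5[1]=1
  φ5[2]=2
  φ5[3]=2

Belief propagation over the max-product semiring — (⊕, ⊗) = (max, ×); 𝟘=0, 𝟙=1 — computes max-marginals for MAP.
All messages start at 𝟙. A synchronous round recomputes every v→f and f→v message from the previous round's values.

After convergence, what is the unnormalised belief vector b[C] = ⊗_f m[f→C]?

init: all messages = 𝟙 over 4 values
r1 m[φ0→E] = [8, 9, 6, 5]
r1 m[φ0→C] = [9, 6, 8, 6]
r1 m[φ1→C] = [7, 6, 9, 7]
r1 m[φ1→S] = [9, 7, 7, 7]
r1 m[φ2→E] = [3, 1, 4, 9]
r1 m[φ3→C] = [1, 9, 3, 8]
r1 m[φ4→S] = [4, 5, 1, 1]
r1 m[φ5→S] = [3, 1, 2, 2]
r1 m[E→φ0] = [1, 1, 1, 1]
r1 m[E→φ2] = [1, 1, 1, 1]
r1 m[C→φ0] = [1, 1, 1, 1]
r1 m[C→φ1] = [1, 1, 1, 1]
r1 m[C→φ3] = [1, 1, 1, 1]
r1 m[S→φ1] = [1, 1, 1, 1]
r1 m[S→φ4] = [1, 1, 1, 1]
r1 m[S→φ5] = [1, 1, 1, 1]
r2 m[φ0→E] = [8, 9, 6, 5]
r2 m[φ0→C] = [9, 6, 8, 6]
r2 m[φ1→C] = [7, 6, 9, 7]
r2 m[φ1→S] = [9, 7, 7, 7]
r2 m[φ2→E] = [3, 1, 4, 9]
r2 m[φ3→C] = [1, 9, 3, 8]
r2 m[φ4→S] = [4, 5, 1, 1]
r2 m[φ5→S] = [3, 1, 2, 2]
r2 m[E→φ0] = [3, 1, 4, 9]
r2 m[E→φ2] = [8, 9, 6, 5]
r2 m[C→φ0] = [7, 54, 27, 56]
r2 m[C→φ1] = [9, 54, 24, 48]
r2 m[C→φ3] = [63, 36, 72, 42]
r2 m[S→φ1] = [12, 5, 2, 2]
r2 m[S→φ4] = [27, 7, 14, 14]
r2 m[S→φ5] = [36, 35, 7, 7]
r3 m[φ0→E] = [280, 112, 336, 280]
r3 m[φ0→C] = [24, 24, 45, 45]
r3 m[φ1→C] = [84, 30, 108, 60]
r3 m[φ1→S] = [240, 336, 336, 216]
r3 m[φ2→E] = [3, 1, 4, 9]
r3 m[φ3→C] = [1, 9, 3, 8]
r3 m[φ4→S] = [4, 5, 1, 1]
r3 m[φ5→S] = [3, 1, 2, 2]
r3 m[E→φ0] = [3, 1, 4, 9]
r3 m[E→φ2] = [8, 9, 6, 5]
r3 m[C→φ0] = [7, 54, 27, 56]
r3 m[C→φ1] = [9, 54, 24, 48]
r3 m[C→φ3] = [63, 36, 72, 42]
r3 m[S→φ1] = [12, 5, 2, 2]
r3 m[S→φ4] = [27, 7, 14, 14]
r3 m[S→φ5] = [36, 35, 7, 7]
r4 m[φ0→E] = [280, 112, 336, 280]
r4 m[φ0→C] = [24, 24, 45, 45]
r4 m[φ1→C] = [84, 30, 108, 60]
r4 m[φ1→S] = [240, 336, 336, 216]
r4 m[φ2→E] = [3, 1, 4, 9]
r4 m[φ3→C] = [1, 9, 3, 8]
r4 m[φ4→S] = [4, 5, 1, 1]
r4 m[φ5→S] = [3, 1, 2, 2]
r4 m[E→φ0] = [3, 1, 4, 9]
r4 m[E→φ2] = [280, 112, 336, 280]
r4 m[C→φ0] = [84, 270, 324, 480]
r4 m[C→φ1] = [24, 216, 135, 360]
r4 m[C→φ3] = [2016, 720, 4860, 2700]
r4 m[S→φ1] = [12, 5, 2, 2]
r4 m[S→φ4] = [720, 336, 672, 432]
r4 m[S→φ5] = [960, 1680, 336, 216]
r5 m[φ0→E] = [2592, 960, 2880, 2400]
r5 m[φ0→C] = [24, 24, 45, 45]
r5 m[φ1→C] = [84, 30, 108, 60]
r5 m[φ1→S] = [1800, 2520, 2520, 1440]
r5 m[φ2→E] = [3, 1, 4, 9]
r5 m[φ3→C] = [1, 9, 3, 8]
r5 m[φ4→S] = [4, 5, 1, 1]
r5 m[φ5→S] = [3, 1, 2, 2]
r5 m[E→φ0] = [3, 1, 4, 9]
r5 m[E→φ2] = [280, 112, 336, 280]
r5 m[C→φ0] = [84, 270, 324, 480]
r5 m[C→φ1] = [24, 216, 135, 360]
r5 m[C→φ3] = [2016, 720, 4860, 2700]
r5 m[S→φ1] = [12, 5, 2, 2]
r5 m[S→φ4] = [720, 336, 672, 432]
r5 m[S→φ5] = [960, 1680, 336, 216]
r6 m[φ0→E] = [2592, 960, 2880, 2400]
r6 m[φ0→C] = [24, 24, 45, 45]
r6 m[φ1→C] = [84, 30, 108, 60]
r6 m[φ1→S] = [1800, 2520, 2520, 1440]
r6 m[φ2→E] = [3, 1, 4, 9]
r6 m[φ3→C] = [1, 9, 3, 8]
r6 m[φ4→S] = [4, 5, 1, 1]
r6 m[φ5→S] = [3, 1, 2, 2]
r6 m[E→φ0] = [3, 1, 4, 9]
r6 m[E→φ2] = [2592, 960, 2880, 2400]
r6 m[C→φ0] = [84, 270, 324, 480]
r6 m[C→φ1] = [24, 216, 135, 360]
r6 m[C→φ3] = [2016, 720, 4860, 2700]
r6 m[S→φ1] = [12, 5, 2, 2]
r6 m[S→φ4] = [5400, 2520, 5040, 2880]
r6 m[S→φ5] = [7200, 12600, 2520, 1440]
r7 m[φ0→E] = [2592, 960, 2880, 2400]
r7 m[φ0→C] = [24, 24, 45, 45]
r7 m[φ1→C] = [84, 30, 108, 60]
r7 m[φ1→S] = [1800, 2520, 2520, 1440]
r7 m[φ2→E] = [3, 1, 4, 9]
r7 m[φ3→C] = [1, 9, 3, 8]
r7 m[φ4→S] = [4, 5, 1, 1]
r7 m[φ5→S] = [3, 1, 2, 2]
r7 m[E→φ0] = [3, 1, 4, 9]
r7 m[E→φ2] = [2592, 960, 2880, 2400]
r7 m[C→φ0] = [84, 270, 324, 480]
r7 m[C→φ1] = [24, 216, 135, 360]
r7 m[C→φ3] = [2016, 720, 4860, 2700]
r7 m[S→φ1] = [12, 5, 2, 2]
r7 m[S→φ4] = [5400, 2520, 5040, 2880]
r7 m[S→φ5] = [7200, 12600, 2520, 1440]
fixed point reached at round 7
b[C] = ⊗ incoming = [2016, 6480, 14580, 21600]

b[C] = [2016, 6480, 14580, 21600]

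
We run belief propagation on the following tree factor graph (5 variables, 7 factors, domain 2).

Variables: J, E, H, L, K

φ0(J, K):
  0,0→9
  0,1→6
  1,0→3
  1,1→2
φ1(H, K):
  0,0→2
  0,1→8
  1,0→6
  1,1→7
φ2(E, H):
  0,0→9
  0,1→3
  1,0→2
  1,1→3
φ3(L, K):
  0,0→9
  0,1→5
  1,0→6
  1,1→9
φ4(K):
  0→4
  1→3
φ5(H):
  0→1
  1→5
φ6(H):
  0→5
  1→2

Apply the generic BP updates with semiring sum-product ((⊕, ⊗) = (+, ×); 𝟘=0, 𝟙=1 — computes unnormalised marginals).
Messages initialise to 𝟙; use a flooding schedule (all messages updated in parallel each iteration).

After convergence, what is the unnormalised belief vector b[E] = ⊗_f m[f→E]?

b[E] = [385920, 241440]

init: all messages = 𝟙 over 2 values
r1 m[φ0→J] = [15, 5]
r1 m[φ0→K] = [12, 8]
r1 m[φ1→H] = [10, 13]
r1 m[φ1→K] = [8, 15]
r1 m[φ2→E] = [12, 5]
r1 m[φ2→H] = [11, 6]
r1 m[φ3→L] = [14, 15]
r1 m[φ3→K] = [15, 14]
r1 m[φ4→K] = [4, 3]
r1 m[φ5→H] = [1, 5]
r1 m[φ6→H] = [5, 2]
r1 m[J→φ0] = [1, 1]
r1 m[E→φ2] = [1, 1]
r1 m[H→φ1] = [1, 1]
r1 m[H→φ2] = [1, 1]
r1 m[H→φ5] = [1, 1]
r1 m[H→φ6] = [1, 1]
r1 m[L→φ3] = [1, 1]
r1 m[K→φ0] = [1, 1]
r1 m[K→φ1] = [1, 1]
r1 m[K→φ3] = [1, 1]
r1 m[K→φ4] = [1, 1]
r2 m[φ0→J] = [15, 5]
r2 m[φ0→K] = [12, 8]
r2 m[φ1→H] = [10, 13]
r2 m[φ1→K] = [8, 15]
r2 m[φ2→E] = [12, 5]
r2 m[φ2→H] = [11, 6]
r2 m[φ3→L] = [14, 15]
r2 m[φ3→K] = [15, 14]
r2 m[φ4→K] = [4, 3]
r2 m[φ5→H] = [1, 5]
r2 m[φ6→H] = [5, 2]
r2 m[J→φ0] = [1, 1]
r2 m[E→φ2] = [1, 1]
r2 m[H→φ1] = [55, 60]
r2 m[H→φ2] = [50, 130]
r2 m[H→φ5] = [550, 156]
r2 m[H→φ6] = [110, 390]
r2 m[L→φ3] = [1, 1]
r2 m[K→φ0] = [480, 630]
r2 m[K→φ1] = [720, 336]
r2 m[K→φ3] = [384, 360]
r2 m[K→φ4] = [1440, 1680]
r3 m[φ0→J] = [8100, 2700]
r3 m[φ0→K] = [12, 8]
r3 m[φ1→H] = [4128, 6672]
r3 m[φ1→K] = [470, 860]
r3 m[φ2→E] = [840, 490]
r3 m[φ2→H] = [11, 6]
r3 m[φ3→L] = [5256, 5544]
r3 m[φ3→K] = [15, 14]
r3 m[φ4→K] = [4, 3]
r3 m[φ5→H] = [1, 5]
r3 m[φ6→H] = [5, 2]
r3 m[J→φ0] = [1, 1]
r3 m[E→φ2] = [1, 1]
r3 m[H→φ1] = [55, 60]
r3 m[H→φ2] = [50, 130]
r3 m[H→φ5] = [550, 156]
r3 m[H→φ6] = [110, 390]
r3 m[L→φ3] = [1, 1]
r3 m[K→φ0] = [480, 630]
r3 m[K→φ1] = [720, 336]
r3 m[K→φ3] = [384, 360]
r3 m[K→φ4] = [1440, 1680]
r4 m[φ0→J] = [8100, 2700]
r4 m[φ0→K] = [12, 8]
r4 m[φ1→H] = [4128, 6672]
r4 m[φ1→K] = [470, 860]
r4 m[φ2→E] = [840, 490]
r4 m[φ2→H] = [11, 6]
r4 m[φ3→L] = [5256, 5544]
r4 m[φ3→K] = [15, 14]
r4 m[φ4→K] = [4, 3]
r4 m[φ5→H] = [1, 5]
r4 m[φ6→H] = [5, 2]
r4 m[J→φ0] = [1, 1]
r4 m[E→φ2] = [1, 1]
r4 m[H→φ1] = [55, 60]
r4 m[H→φ2] = [20640, 66720]
r4 m[H→φ5] = [227040, 80064]
r4 m[H→φ6] = [45408, 200160]
r4 m[L→φ3] = [1, 1]
r4 m[K→φ0] = [28200, 36120]
r4 m[K→φ1] = [720, 336]
r4 m[K→φ3] = [22560, 20640]
r4 m[K→φ4] = [84600, 96320]
r5 m[φ0→J] = [470520, 156840]
r5 m[φ0→K] = [12, 8]
r5 m[φ1→H] = [4128, 6672]
r5 m[φ1→K] = [470, 860]
r5 m[φ2→E] = [385920, 241440]
r5 m[φ2→H] = [11, 6]
r5 m[φ3→L] = [306240, 321120]
r5 m[φ3→K] = [15, 14]
r5 m[φ4→K] = [4, 3]
r5 m[φ5→H] = [1, 5]
r5 m[φ6→H] = [5, 2]
r5 m[J→φ0] = [1, 1]
r5 m[E→φ2] = [1, 1]
r5 m[H→φ1] = [55, 60]
r5 m[H→φ2] = [20640, 66720]
r5 m[H→φ5] = [227040, 80064]
r5 m[H→φ6] = [45408, 200160]
r5 m[L→φ3] = [1, 1]
r5 m[K→φ0] = [28200, 36120]
r5 m[K→φ1] = [720, 336]
r5 m[K→φ3] = [22560, 20640]
r5 m[K→φ4] = [84600, 96320]
r6 m[φ0→J] = [470520, 156840]
r6 m[φ0→K] = [12, 8]
r6 m[φ1→H] = [4128, 6672]
r6 m[φ1→K] = [470, 860]
r6 m[φ2→E] = [385920, 241440]
r6 m[φ2→H] = [11, 6]
r6 m[φ3→L] = [306240, 321120]
r6 m[φ3→K] = [15, 14]
r6 m[φ4→K] = [4, 3]
r6 m[φ5→H] = [1, 5]
r6 m[φ6→H] = [5, 2]
r6 m[J→φ0] = [1, 1]
r6 m[E→φ2] = [1, 1]
r6 m[H→φ1] = [55, 60]
r6 m[H→φ2] = [20640, 66720]
r6 m[H→φ5] = [227040, 80064]
r6 m[H→φ6] = [45408, 200160]
r6 m[L→φ3] = [1, 1]
r6 m[K→φ0] = [28200, 36120]
r6 m[K→φ1] = [720, 336]
r6 m[K→φ3] = [22560, 20640]
r6 m[K→φ4] = [84600, 96320]
fixed point reached at round 6
b[E] = ⊗ incoming = [385920, 241440]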